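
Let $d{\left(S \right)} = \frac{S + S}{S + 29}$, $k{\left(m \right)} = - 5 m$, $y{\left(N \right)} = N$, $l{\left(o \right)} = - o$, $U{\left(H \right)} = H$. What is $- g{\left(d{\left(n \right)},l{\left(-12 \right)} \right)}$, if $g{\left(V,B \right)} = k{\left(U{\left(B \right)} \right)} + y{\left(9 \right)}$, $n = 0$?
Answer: $51$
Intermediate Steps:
$d{\left(S \right)} = \frac{2 S}{29 + S}$
$g{\left(V,B \right)} = 9 - 5 B$ ($g{\left(V,B \right)} = - 5 B + 9 = 9 - 5 B$)
$- g{\left(d{\left(n \right)},l{\left(-12 \right)} \right)} = - (9 - 5 \left(\left(-1\right) \left(-12\right)\right)) = - (9 - 60) = \left(-1\right) \left(-51\right) = 51$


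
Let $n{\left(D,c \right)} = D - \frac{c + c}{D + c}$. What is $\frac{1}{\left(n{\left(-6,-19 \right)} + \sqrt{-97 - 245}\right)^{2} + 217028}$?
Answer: $\frac{625 i}{6 \left(4700 \sqrt{38} + 22577349 i\right)} \approx 4.6138 \cdot 10^{-6} + 5.9207 \cdot 10^{-9} i$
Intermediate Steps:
$n{\left(D,c \right)} = D - \frac{2 c}{D + c}$
$\frac{1}{\left(n{\left(-6,-19 \right)} + \sqrt{-97 - 245}\right)^{2} + 217028} = \frac{1}{\left(\frac{\left(-6\right)^{2} - -38 - -114}{-6 - 19} + \sqrt{-97 - 245}\right)^{2} + 217028} = \frac{1}{\left(\frac{36 + 38 + 114}{-25} + \sqrt{-342}\right)^{2} + 217028} = \frac{1}{\left(\left(- \frac{1}{25}\right) 188 + 3 i \sqrt{38}\right)^{2} + 217028} = \frac{1}{\left(- \frac{188}{25} + 3 i \sqrt{38}\right)^{2} + 217028} = \frac{1}{217028 + \left(- \frac{188}{25} + 3 i \sqrt{38}\right)^{2}}$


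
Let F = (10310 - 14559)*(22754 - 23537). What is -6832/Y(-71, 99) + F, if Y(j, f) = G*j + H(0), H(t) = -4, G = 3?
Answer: 103136953/31 ≈ 3.3270e+6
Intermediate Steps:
Y(j, f) = -4 + 3*j (Y(j, f) = 3*j - 4 = -4 + 3*j)
F = 3326967 (F = -4249*(-783) = 3326967)
-6832/Y(-71, 99) + F = -6832/(-4 + 3*(-71)) + 3326967 = -6832/(-4 - 213) + 3326967 = -6832/(-217) + 3326967 = -6832*(-1/217) + 3326967 = 976/31 + 3326967 = 103136953/31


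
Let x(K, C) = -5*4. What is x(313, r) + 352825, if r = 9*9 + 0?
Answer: 352805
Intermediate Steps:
r = 81 (r = 81 + 0 = 81)
x(K, C) = -20
x(313, r) + 352825 = -20 + 352825 = 352805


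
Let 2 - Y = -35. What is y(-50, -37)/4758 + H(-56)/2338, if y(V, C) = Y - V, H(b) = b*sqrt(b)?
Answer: 29/1586 - 8*I*sqrt(14)/167 ≈ 0.018285 - 0.17924*I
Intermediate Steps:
Y = 37 (Y = 2 - 1*(-35) = 2 + 35 = 37)
H(b) = b**(3/2)
y(V, C) = 37 - V
y(-50, -37)/4758 + H(-56)/2338 = (37 - 1*(-50))/4758 + (-56)**(3/2)/2338 = (37 + 50)*(1/4758) - 112*I*sqrt(14)*(1/2338) = 87*(1/4758) - 8*I*sqrt(14)/167 = 29/1586 - 8*I*sqrt(14)/167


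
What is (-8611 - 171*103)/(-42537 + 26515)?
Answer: 13112/8011 ≈ 1.6367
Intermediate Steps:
(-8611 - 171*103)/(-42537 + 26515) = (-8611 - 17613)/(-16022) = -26224*(-1/16022) = 13112/8011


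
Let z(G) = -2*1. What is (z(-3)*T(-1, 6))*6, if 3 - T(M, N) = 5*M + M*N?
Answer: -168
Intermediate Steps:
T(M, N) = 3 - 5*M - M*N (T(M, N) = 3 - (5*M + M*N) = 3 + (-5*M - M*N) = 3 - 5*M - M*N)
z(G) = -2
(z(-3)*T(-1, 6))*6 = -2*(3 - 5*(-1) - 1*(-1)*6)*6 = -2*(3 + 5 + 6)*6 = -2*14*6 = -28*6 = -168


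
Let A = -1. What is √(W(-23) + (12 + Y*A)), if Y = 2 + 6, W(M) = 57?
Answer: √61 ≈ 7.8102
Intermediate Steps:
Y = 8
√(W(-23) + (12 + Y*A)) = √(57 + (12 + 8*(-1))) = √(57 + (12 - 8)) = √(57 + 4) = √61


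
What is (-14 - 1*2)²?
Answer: 256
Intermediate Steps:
(-14 - 1*2)² = (-14 - 2)² = (-16)² = 256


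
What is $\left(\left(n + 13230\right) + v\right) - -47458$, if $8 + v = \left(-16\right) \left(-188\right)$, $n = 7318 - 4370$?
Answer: $66636$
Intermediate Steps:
$n = 2948$
$v = 3000$ ($v = -8 - -3008 = -8 + 3008 = 3000$)
$\left(\left(n + 13230\right) + v\right) - -47458 = \left(\left(2948 + 13230\right) + 3000\right) - -47458 = \left(16178 + 3000\right) + 47458 = 19178 + 47458 = 66636$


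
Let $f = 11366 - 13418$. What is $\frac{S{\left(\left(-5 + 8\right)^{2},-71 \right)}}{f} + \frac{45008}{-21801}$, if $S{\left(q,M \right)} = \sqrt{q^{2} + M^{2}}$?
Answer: $- \frac{45008}{21801} - \frac{\sqrt{5122}}{2052} \approx -2.0994$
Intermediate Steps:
$f = -2052$ ($f = 11366 - 13418 = -2052$)
$S{\left(q,M \right)} = \sqrt{M^{2} + q^{2}}$
$\frac{S{\left(\left(-5 + 8\right)^{2},-71 \right)}}{f} + \frac{45008}{-21801} = \frac{\sqrt{\left(-71\right)^{2} + \left(\left(-5 + 8\right)^{2}\right)^{2}}}{-2052} + \frac{45008}{-21801} = \sqrt{5041 + \left(3^{2}\right)^{2}} \left(- \frac{1}{2052}\right) + 45008 \left(- \frac{1}{21801}\right) = \sqrt{5041 + 9^{2}} \left(- \frac{1}{2052}\right) - \frac{45008}{21801} = \sqrt{5041 + 81} \left(- \frac{1}{2052}\right) - \frac{45008}{21801} = \sqrt{5122} \left(- \frac{1}{2052}\right) - \frac{45008}{21801} = - \frac{\sqrt{5122}}{2052} - \frac{45008}{21801} = - \frac{45008}{21801} - \frac{\sqrt{5122}}{2052}$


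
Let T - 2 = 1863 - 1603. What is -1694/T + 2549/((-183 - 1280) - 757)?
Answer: -2214259/290820 ≈ -7.6138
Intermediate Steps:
T = 262 (T = 2 + (1863 - 1603) = 2 + 260 = 262)
-1694/T + 2549/((-183 - 1280) - 757) = -1694/262 + 2549/((-183 - 1280) - 757) = -1694*1/262 + 2549/(-1463 - 757) = -847/131 + 2549/(-2220) = -847/131 + 2549*(-1/2220) = -847/131 - 2549/2220 = -2214259/290820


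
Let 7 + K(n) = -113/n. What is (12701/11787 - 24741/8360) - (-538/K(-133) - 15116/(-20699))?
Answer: -75152252420299477/834223142334120 ≈ -90.087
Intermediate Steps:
K(n) = -7 - 113/n
(12701/11787 - 24741/8360) - (-538/K(-133) - 15116/(-20699)) = (12701/11787 - 24741/8360) - (-538/(-7 - 113/(-133)) - 15116/(-20699)) = (12701*(1/11787) - 24741*1/8360) - (-538/(-7 - 113*(-1/133)) - 15116*(-1/20699)) = (12701/11787 - 24741/8360) - (-538/(-7 + 113/133) + 15116/20699) = -185441807/98539320 - (-538/(-818/133) + 15116/20699) = -185441807/98539320 - (-538*(-133/818) + 15116/20699) = -185441807/98539320 - (35777/409 + 15116/20699) = -185441807/98539320 - 1*746730567/8465891 = -185441807/98539320 - 746730567/8465891 = -75152252420299477/834223142334120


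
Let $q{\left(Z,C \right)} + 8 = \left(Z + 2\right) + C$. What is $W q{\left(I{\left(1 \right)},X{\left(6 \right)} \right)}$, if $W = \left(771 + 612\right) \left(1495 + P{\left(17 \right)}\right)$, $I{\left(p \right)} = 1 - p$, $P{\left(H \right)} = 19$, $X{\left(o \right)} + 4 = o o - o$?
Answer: $41877240$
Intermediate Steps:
$X{\left(o \right)} = -4 + o^{2} - o$ ($X{\left(o \right)} = -4 - \left(o - o o\right) = -4 + \left(o^{2} - o\right) = -4 + o^{2} - o$)
$q{\left(Z,C \right)} = -6 + C + Z$ ($q{\left(Z,C \right)} = -8 + \left(\left(Z + 2\right) + C\right) = -8 + \left(\left(2 + Z\right) + C\right) = -8 + \left(2 + C + Z\right) = -6 + C + Z$)
$W = 2093862$ ($W = \left(771 + 612\right) \left(1495 + 19\right) = 1383 \cdot 1514 = 2093862$)
$W q{\left(I{\left(1 \right)},X{\left(6 \right)} \right)} = 2093862 \left(-6 - \left(10 - 36\right) + \left(1 - 1\right)\right) = 2093862 \left(-6 - -26 + \left(1 - 1\right)\right) = 2093862 \left(-6 + 26 + 0\right) = 2093862 \cdot 20 = 41877240$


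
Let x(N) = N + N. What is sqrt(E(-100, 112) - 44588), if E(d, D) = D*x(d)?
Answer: 2*I*sqrt(16747) ≈ 258.82*I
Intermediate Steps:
x(N) = 2*N
E(d, D) = 2*D*d (E(d, D) = D*(2*d) = 2*D*d)
sqrt(E(-100, 112) - 44588) = sqrt(2*112*(-100) - 44588) = sqrt(-22400 - 44588) = sqrt(-66988) = 2*I*sqrt(16747)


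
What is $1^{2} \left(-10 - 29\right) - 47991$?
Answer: $-48030$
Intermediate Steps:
$1^{2} \left(-10 - 29\right) - 47991 = 1 \left(-39\right) - 47991 = -39 - 47991 = -48030$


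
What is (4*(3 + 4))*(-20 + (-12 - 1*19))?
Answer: -1428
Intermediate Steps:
(4*(3 + 4))*(-20 + (-12 - 1*19)) = (4*7)*(-20 + (-12 - 19)) = 28*(-20 - 31) = 28*(-51) = -1428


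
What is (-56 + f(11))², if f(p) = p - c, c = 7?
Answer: 2704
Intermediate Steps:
f(p) = -7 + p (f(p) = p - 1*7 = p - 7 = -7 + p)
(-56 + f(11))² = (-56 + (-7 + 11))² = (-56 + 4)² = (-52)² = 2704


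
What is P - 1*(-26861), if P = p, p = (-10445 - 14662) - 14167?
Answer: -12413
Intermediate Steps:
p = -39274 (p = -25107 - 14167 = -39274)
P = -39274
P - 1*(-26861) = -39274 - 1*(-26861) = -39274 + 26861 = -12413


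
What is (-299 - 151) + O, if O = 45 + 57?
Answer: -348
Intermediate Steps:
O = 102
(-299 - 151) + O = (-299 - 151) + 102 = -450 + 102 = -348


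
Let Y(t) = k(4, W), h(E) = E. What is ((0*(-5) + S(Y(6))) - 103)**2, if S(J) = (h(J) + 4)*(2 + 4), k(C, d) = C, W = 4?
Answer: 3025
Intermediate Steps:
Y(t) = 4
S(J) = 24 + 6*J (S(J) = (J + 4)*(2 + 4) = (4 + J)*6 = 24 + 6*J)
((0*(-5) + S(Y(6))) - 103)**2 = ((0*(-5) + (24 + 6*4)) - 103)**2 = ((0 + (24 + 24)) - 103)**2 = ((0 + 48) - 103)**2 = (48 - 103)**2 = (-55)**2 = 3025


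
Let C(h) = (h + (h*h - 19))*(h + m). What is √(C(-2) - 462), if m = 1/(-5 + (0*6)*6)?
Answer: I*√10615/5 ≈ 20.606*I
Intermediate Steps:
m = -⅕ (m = 1/(-5 + 0*6) = 1/(-5 + 0) = 1/(-5) = -⅕ ≈ -0.20000)
C(h) = (-⅕ + h)*(-19 + h + h²) (C(h) = (h + (h*h - 19))*(h - ⅕) = (h + (h² - 19))*(-⅕ + h) = (h + (-19 + h²))*(-⅕ + h) = (-19 + h + h²)*(-⅕ + h) = (-⅕ + h)*(-19 + h + h²))
√(C(-2) - 462) = √((19/5 + (-2)³ - 96/5*(-2) + (⅘)*(-2)²) - 462) = √((19/5 - 8 + 192/5 + (⅘)*4) - 462) = √((19/5 - 8 + 192/5 + 16/5) - 462) = √(187/5 - 462) = √(-2123/5) = I*√10615/5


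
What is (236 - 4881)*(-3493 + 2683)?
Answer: 3762450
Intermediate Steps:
(236 - 4881)*(-3493 + 2683) = -4645*(-810) = 3762450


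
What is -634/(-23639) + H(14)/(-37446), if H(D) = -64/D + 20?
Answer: 3896008/147530999 ≈ 0.026408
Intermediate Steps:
H(D) = 20 - 64/D
-634/(-23639) + H(14)/(-37446) = -634/(-23639) + (20 - 64/14)/(-37446) = -634*(-1/23639) + (20 - 64*1/14)*(-1/37446) = 634/23639 + (20 - 32/7)*(-1/37446) = 634/23639 + (108/7)*(-1/37446) = 634/23639 - 18/43687 = 3896008/147530999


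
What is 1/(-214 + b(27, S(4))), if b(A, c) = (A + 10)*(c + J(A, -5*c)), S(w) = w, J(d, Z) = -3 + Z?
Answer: -1/917 ≈ -0.0010905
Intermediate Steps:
b(A, c) = (-3 - 4*c)*(10 + A) (b(A, c) = (A + 10)*(c + (-3 - 5*c)) = (10 + A)*(-3 - 4*c) = (-3 - 4*c)*(10 + A))
1/(-214 + b(27, S(4))) = 1/(-214 + (-30 - 40*4 + 27*4 - 1*27*(3 + 5*4))) = 1/(-214 + (-30 - 160 + 108 - 1*27*(3 + 20))) = 1/(-214 + (-30 - 160 + 108 - 1*27*23)) = 1/(-214 + (-30 - 160 + 108 - 621)) = 1/(-214 - 703) = 1/(-917) = -1/917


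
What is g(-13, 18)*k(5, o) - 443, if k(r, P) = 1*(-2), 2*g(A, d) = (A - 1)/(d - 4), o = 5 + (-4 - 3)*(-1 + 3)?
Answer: -442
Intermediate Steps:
o = -9 (o = 5 - 7*2 = 5 - 14 = -9)
g(A, d) = (-1 + A)/(2*(-4 + d)) (g(A, d) = ((A - 1)/(d - 4))/2 = ((-1 + A)/(-4 + d))/2 = (-1 + A)/(2*(-4 + d)))
k(r, P) = -2
g(-13, 18)*k(5, o) - 443 = ((-1 - 13)/(2*(-4 + 18)))*(-2) - 443 = ((½)*(-14)/14)*(-2) - 443 = ((½)*(1/14)*(-14))*(-2) - 443 = -½*(-2) - 443 = 1 - 443 = -442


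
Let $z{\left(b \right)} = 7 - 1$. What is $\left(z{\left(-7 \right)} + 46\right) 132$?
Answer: $6864$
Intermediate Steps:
$z{\left(b \right)} = 6$ ($z{\left(b \right)} = 7 - 1 = 6$)
$\left(z{\left(-7 \right)} + 46\right) 132 = \left(6 + 46\right) 132 = 52 \cdot 132 = 6864$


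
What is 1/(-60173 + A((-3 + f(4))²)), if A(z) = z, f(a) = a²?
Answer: -1/60004 ≈ -1.6666e-5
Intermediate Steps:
1/(-60173 + A((-3 + f(4))²)) = 1/(-60173 + (-3 + 4²)²) = 1/(-60173 + (-3 + 16)²) = 1/(-60173 + 13²) = 1/(-60173 + 169) = 1/(-60004) = -1/60004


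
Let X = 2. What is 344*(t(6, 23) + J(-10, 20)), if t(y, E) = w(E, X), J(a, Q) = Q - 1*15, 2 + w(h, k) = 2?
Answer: 1720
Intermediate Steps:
w(h, k) = 0 (w(h, k) = -2 + 2 = 0)
J(a, Q) = -15 + Q (J(a, Q) = Q - 15 = -15 + Q)
t(y, E) = 0
344*(t(6, 23) + J(-10, 20)) = 344*(0 + (-15 + 20)) = 344*(0 + 5) = 344*5 = 1720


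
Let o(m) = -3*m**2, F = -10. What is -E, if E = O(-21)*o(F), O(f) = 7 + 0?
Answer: 2100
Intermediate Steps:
O(f) = 7
E = -2100 (E = 7*(-3*(-10)**2) = 7*(-3*100) = 7*(-300) = -2100)
-E = -1*(-2100) = 2100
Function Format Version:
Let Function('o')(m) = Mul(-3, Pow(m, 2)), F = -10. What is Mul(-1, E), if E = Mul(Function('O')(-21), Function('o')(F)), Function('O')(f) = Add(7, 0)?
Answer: 2100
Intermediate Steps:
Function('O')(f) = 7
E = -2100 (E = Mul(7, Mul(-3, Pow(-10, 2))) = Mul(7, Mul(-3, 100)) = Mul(7, -300) = -2100)
Mul(-1, E) = Mul(-1, -2100) = 2100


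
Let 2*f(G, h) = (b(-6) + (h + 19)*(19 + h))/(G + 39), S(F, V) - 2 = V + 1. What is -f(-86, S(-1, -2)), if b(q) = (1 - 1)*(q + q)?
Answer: 200/47 ≈ 4.2553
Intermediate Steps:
S(F, V) = 3 + V (S(F, V) = 2 + (V + 1) = 2 + (1 + V) = 3 + V)
b(q) = 0 (b(q) = 0*(2*q) = 0)
f(G, h) = (19 + h)²/(2*(39 + G)) (f(G, h) = ((0 + (h + 19)*(19 + h))/(G + 39))/2 = ((0 + (19 + h)*(19 + h))/(39 + G))/2 = ((0 + (19 + h)²)/(39 + G))/2 = ((19 + h)²/(39 + G))/2 = (19 + h)²/(2*(39 + G)))
-f(-86, S(-1, -2)) = -(19 + (3 - 2))²/(2*(39 - 86)) = -(19 + 1)²/(2*(-47)) = -20²*(-1)/(2*47) = -400*(-1)/(2*47) = -1*(-200/47) = 200/47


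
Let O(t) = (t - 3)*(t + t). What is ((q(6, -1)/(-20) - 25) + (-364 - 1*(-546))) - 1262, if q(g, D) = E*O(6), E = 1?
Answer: -5534/5 ≈ -1106.8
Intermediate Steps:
O(t) = 2*t*(-3 + t) (O(t) = (-3 + t)*(2*t) = 2*t*(-3 + t))
q(g, D) = 36 (q(g, D) = 1*(2*6*(-3 + 6)) = 1*(2*6*3) = 1*36 = 36)
((q(6, -1)/(-20) - 25) + (-364 - 1*(-546))) - 1262 = ((36/(-20) - 25) + (-364 - 1*(-546))) - 1262 = ((-1/20*36 - 25) + (-364 + 546)) - 1262 = ((-9/5 - 25) + 182) - 1262 = (-134/5 + 182) - 1262 = 776/5 - 1262 = -5534/5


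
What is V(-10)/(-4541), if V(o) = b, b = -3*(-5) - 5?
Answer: -10/4541 ≈ -0.0022022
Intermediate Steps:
b = 10 (b = 15 - 5 = 10)
V(o) = 10
V(-10)/(-4541) = 10/(-4541) = 10*(-1/4541) = -10/4541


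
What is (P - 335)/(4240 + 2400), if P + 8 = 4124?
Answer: 3781/6640 ≈ 0.56943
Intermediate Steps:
P = 4116 (P = -8 + 4124 = 4116)
(P - 335)/(4240 + 2400) = (4116 - 335)/(4240 + 2400) = 3781/6640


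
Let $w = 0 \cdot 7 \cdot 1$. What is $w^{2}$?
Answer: $0$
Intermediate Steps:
$w = 0$ ($w = 0 \cdot 1 = 0$)
$w^{2} = 0^{2} = 0$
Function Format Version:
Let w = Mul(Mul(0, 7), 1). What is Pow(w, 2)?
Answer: 0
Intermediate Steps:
w = 0 (w = Mul(0, 1) = 0)
Pow(w, 2) = Pow(0, 2) = 0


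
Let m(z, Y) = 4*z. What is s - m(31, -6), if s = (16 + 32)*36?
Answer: 1604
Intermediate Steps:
s = 1728 (s = 48*36 = 1728)
s - m(31, -6) = 1728 - 4*31 = 1728 - 1*124 = 1728 - 124 = 1604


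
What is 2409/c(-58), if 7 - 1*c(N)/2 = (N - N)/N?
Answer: 2409/14 ≈ 172.07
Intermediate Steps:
c(N) = 14 (c(N) = 14 - 2*(N - N)/N = 14 - 0/N = 14 - 2*0 = 14 + 0 = 14)
2409/c(-58) = 2409/14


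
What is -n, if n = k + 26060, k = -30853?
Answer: 4793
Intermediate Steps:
n = -4793 (n = -30853 + 26060 = -4793)
-n = -1*(-4793) = 4793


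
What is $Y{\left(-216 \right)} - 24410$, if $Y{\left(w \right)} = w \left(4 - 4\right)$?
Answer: $-24410$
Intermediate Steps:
$Y{\left(w \right)} = 0$ ($Y{\left(w \right)} = w 0 = 0$)
$Y{\left(-216 \right)} - 24410 = 0 - 24410 = -24410$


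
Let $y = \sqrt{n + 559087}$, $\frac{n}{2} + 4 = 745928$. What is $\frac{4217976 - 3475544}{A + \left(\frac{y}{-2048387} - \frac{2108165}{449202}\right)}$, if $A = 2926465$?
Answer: $\frac{367905855749000124116857634926006848}{1450182486090529360103677117973538257} + \frac{306868320041008418199936 \sqrt{2050935}}{7250912430452646800518385589867691285} \approx 0.2537$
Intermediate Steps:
$n = 1491848$ ($n = -8 + 2 \cdot 745928 = -8 + 1491856 = 1491848$)
$y = \sqrt{2050935}$ ($y = \sqrt{1491848 + 559087} = \sqrt{2050935} \approx 1432.1$)
$\frac{4217976 - 3475544}{A + \left(\frac{y}{-2048387} - \frac{2108165}{449202}\right)} = \frac{4217976 - 3475544}{2926465 - \left(\frac{2108165}{449202} - \frac{\sqrt{2050935}}{-2048387}\right)} = \frac{742432}{2926465 - \left(\frac{2108165}{449202} - \sqrt{2050935} \left(- \frac{1}{2048387}\right)\right)} = \frac{742432}{2926465 - \left(\frac{2108165}{449202} + \frac{\sqrt{2050935}}{2048387}\right)} = \frac{742432}{\frac{1314571822765}{449202} - \frac{\sqrt{2050935}}{2048387}}$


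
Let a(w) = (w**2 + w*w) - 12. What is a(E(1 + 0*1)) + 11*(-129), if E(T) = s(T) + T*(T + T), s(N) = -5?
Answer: -1413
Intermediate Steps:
E(T) = -5 + 2*T**2 (E(T) = -5 + T*(T + T) = -5 + T*(2*T) = -5 + 2*T**2)
a(w) = -12 + 2*w**2 (a(w) = (w**2 + w**2) - 12 = 2*w**2 - 12 = -12 + 2*w**2)
a(E(1 + 0*1)) + 11*(-129) = (-12 + 2*(-5 + 2*(1 + 0*1)**2)**2) + 11*(-129) = (-12 + 2*(-5 + 2*(1 + 0)**2)**2) - 1419 = (-12 + 2*(-5 + 2*1**2)**2) - 1419 = (-12 + 2*(-5 + 2*1)**2) - 1419 = (-12 + 2*(-5 + 2)**2) - 1419 = (-12 + 2*(-3)**2) - 1419 = (-12 + 2*9) - 1419 = (-12 + 18) - 1419 = 6 - 1419 = -1413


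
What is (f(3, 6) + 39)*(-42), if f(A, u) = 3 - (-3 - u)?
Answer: -2142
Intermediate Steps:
f(A, u) = 6 + u (f(A, u) = 3 + (3 + u) = 6 + u)
(f(3, 6) + 39)*(-42) = ((6 + 6) + 39)*(-42) = (12 + 39)*(-42) = 51*(-42) = -2142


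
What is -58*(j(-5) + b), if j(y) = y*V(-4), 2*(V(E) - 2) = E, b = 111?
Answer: -6438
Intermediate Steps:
V(E) = 2 + E/2
j(y) = 0 (j(y) = y*(2 + (1/2)*(-4)) = y*(2 - 2) = y*0 = 0)
-58*(j(-5) + b) = -58*(0 + 111) = -58*111 = -6438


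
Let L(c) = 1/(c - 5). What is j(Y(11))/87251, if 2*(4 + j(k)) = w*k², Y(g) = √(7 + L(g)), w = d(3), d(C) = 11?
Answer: 425/1047012 ≈ 0.00040592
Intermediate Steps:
L(c) = 1/(-5 + c)
w = 11
Y(g) = √(7 + 1/(-5 + g))
j(k) = -4 + 11*k²/2 (j(k) = -4 + (11*k²)/2 = -4 + 11*k²/2)
j(Y(11))/87251 = (-4 + 11*(√((-34 + 7*11)/(-5 + 11)))²/2)/87251 = (-4 + 11*(√((-34 + 77)/6))²/2)*(1/87251) = (-4 + 11*(√((⅙)*43))²/2)*(1/87251) = (-4 + 11*(√(43/6))²/2)*(1/87251) = (-4 + 11*(√258/6)²/2)*(1/87251) = (-4 + (11/2)*(43/6))*(1/87251) = (-4 + 473/12)*(1/87251) = (425/12)*(1/87251) = 425/1047012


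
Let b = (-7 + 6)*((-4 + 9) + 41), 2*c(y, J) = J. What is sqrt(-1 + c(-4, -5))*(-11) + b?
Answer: -46 - 11*I*sqrt(14)/2 ≈ -46.0 - 20.579*I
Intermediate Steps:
c(y, J) = J/2
b = -46 (b = -(5 + 41) = -1*46 = -46)
sqrt(-1 + c(-4, -5))*(-11) + b = sqrt(-1 + (1/2)*(-5))*(-11) - 46 = sqrt(-1 - 5/2)*(-11) - 46 = sqrt(-7/2)*(-11) - 46 = (I*sqrt(14)/2)*(-11) - 46 = -11*I*sqrt(14)/2 - 46 = -46 - 11*I*sqrt(14)/2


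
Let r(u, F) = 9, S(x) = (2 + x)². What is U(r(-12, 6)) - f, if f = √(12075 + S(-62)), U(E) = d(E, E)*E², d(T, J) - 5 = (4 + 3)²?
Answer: 4374 - 5*√627 ≈ 4248.8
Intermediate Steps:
d(T, J) = 54 (d(T, J) = 5 + (4 + 3)² = 5 + 7² = 5 + 49 = 54)
U(E) = 54*E²
f = 5*√627 (f = √(12075 + (2 - 62)²) = √(12075 + (-60)²) = √(12075 + 3600) = √15675 = 5*√627 ≈ 125.20)
U(r(-12, 6)) - f = 54*9² - 5*√627 = 54*81 - 5*√627 = 4374 - 5*√627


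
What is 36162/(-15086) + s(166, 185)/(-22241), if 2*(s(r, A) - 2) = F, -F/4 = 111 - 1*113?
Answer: -402184779/167763863 ≈ -2.3973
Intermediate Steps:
F = 8 (F = -4*(111 - 1*113) = -4*(111 - 113) = -4*(-2) = 8)
s(r, A) = 6 (s(r, A) = 2 + (½)*8 = 2 + 4 = 6)
36162/(-15086) + s(166, 185)/(-22241) = 36162/(-15086) + 6/(-22241) = 36162*(-1/15086) + 6*(-1/22241) = -18081/7543 - 6/22241 = -402184779/167763863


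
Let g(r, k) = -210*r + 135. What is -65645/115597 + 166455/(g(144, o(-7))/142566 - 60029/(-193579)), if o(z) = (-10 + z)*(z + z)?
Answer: 177009352660560562045/105208629720181 ≈ 1.6825e+6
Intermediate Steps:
o(z) = 2*z*(-10 + z) (o(z) = (-10 + z)*(2*z) = 2*z*(-10 + z))
g(r, k) = 135 - 210*r
-65645/115597 + 166455/(g(144, o(-7))/142566 - 60029/(-193579)) = -65645/115597 + 166455/((135 - 210*144)/142566 - 60029/(-193579)) = -65645*1/115597 + 166455/((135 - 30240)*(1/142566) - 60029*(-1/193579)) = -65645/115597 + 166455/(-30105*1/142566 + 60029/193579) = -65645/115597 + 166455/(-10035/47522 + 60029/193579) = -65645/115597 + 166455/(910132873/9199261238) = -65645/115597 + 166455*(9199261238/910132873) = -65645/115597 + 1531263029371290/910132873 = 177009352660560562045/105208629720181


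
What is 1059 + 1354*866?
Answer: 1173623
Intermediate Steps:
1059 + 1354*866 = 1059 + 1172564 = 1173623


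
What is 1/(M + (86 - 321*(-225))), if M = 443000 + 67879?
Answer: 1/583190 ≈ 1.7147e-6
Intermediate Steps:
M = 510879
1/(M + (86 - 321*(-225))) = 1/(510879 + (86 - 321*(-225))) = 1/(510879 + (86 + 72225)) = 1/(510879 + 72311) = 1/583190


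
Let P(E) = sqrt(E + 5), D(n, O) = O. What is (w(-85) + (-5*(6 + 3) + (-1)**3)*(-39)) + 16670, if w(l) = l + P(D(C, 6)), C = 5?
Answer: 18379 + sqrt(11) ≈ 18382.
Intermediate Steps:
P(E) = sqrt(5 + E)
w(l) = l + sqrt(11) (w(l) = l + sqrt(5 + 6) = l + sqrt(11))
(w(-85) + (-5*(6 + 3) + (-1)**3)*(-39)) + 16670 = ((-85 + sqrt(11)) + (-5*(6 + 3) + (-1)**3)*(-39)) + 16670 = ((-85 + sqrt(11)) + (-5*9 - 1)*(-39)) + 16670 = ((-85 + sqrt(11)) + (-45 - 1)*(-39)) + 16670 = ((-85 + sqrt(11)) - 46*(-39)) + 16670 = ((-85 + sqrt(11)) + 1794) + 16670 = (1709 + sqrt(11)) + 16670 = 18379 + sqrt(11)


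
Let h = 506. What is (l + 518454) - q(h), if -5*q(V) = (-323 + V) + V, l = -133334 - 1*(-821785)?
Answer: 6035214/5 ≈ 1.2070e+6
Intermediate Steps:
l = 688451 (l = -133334 + 821785 = 688451)
q(V) = 323/5 - 2*V/5 (q(V) = -((-323 + V) + V)/5 = -(-323 + 2*V)/5 = 323/5 - 2*V/5)
(l + 518454) - q(h) = (688451 + 518454) - (323/5 - ⅖*506) = 1206905 - (323/5 - 1012/5) = 1206905 - 1*(-689/5) = 1206905 + 689/5 = 6035214/5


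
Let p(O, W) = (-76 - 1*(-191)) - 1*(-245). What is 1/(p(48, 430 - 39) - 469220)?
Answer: -1/468860 ≈ -2.1328e-6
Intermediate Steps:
p(O, W) = 360 (p(O, W) = (-76 + 191) + 245 = 115 + 245 = 360)
1/(p(48, 430 - 39) - 469220) = 1/(360 - 469220) = 1/(-468860) = -1/468860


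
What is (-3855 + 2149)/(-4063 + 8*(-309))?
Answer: 1706/6535 ≈ 0.26106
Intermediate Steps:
(-3855 + 2149)/(-4063 + 8*(-309)) = -1706/(-4063 - 2472) = -1706/(-6535) = -1706*(-1/6535) = 1706/6535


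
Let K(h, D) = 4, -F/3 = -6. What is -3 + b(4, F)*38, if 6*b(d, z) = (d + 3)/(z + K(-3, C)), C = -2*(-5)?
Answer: -65/66 ≈ -0.98485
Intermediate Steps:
F = 18 (F = -3*(-6) = 18)
C = 10
b(d, z) = (3 + d)/(6*(4 + z)) (b(d, z) = ((d + 3)/(z + 4))/6 = ((3 + d)/(4 + z))/6 = (3 + d)/(6*(4 + z)))
-3 + b(4, F)*38 = -3 + ((3 + 4)/(6*(4 + 18)))*38 = -3 + ((1/6)*7/22)*38 = -3 + ((1/6)*(1/22)*7)*38 = -3 + (7/132)*38 = -3 + 133/66 = -65/66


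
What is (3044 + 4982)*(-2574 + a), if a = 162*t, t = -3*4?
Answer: -36261468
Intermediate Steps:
t = -12
a = -1944 (a = 162*(-12) = -1944)
(3044 + 4982)*(-2574 + a) = (3044 + 4982)*(-2574 - 1944) = 8026*(-4518) = -36261468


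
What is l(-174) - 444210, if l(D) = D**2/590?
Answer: -131026812/295 ≈ -4.4416e+5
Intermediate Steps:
l(D) = D**2/590
l(-174) - 444210 = (1/590)*(-174)**2 - 444210 = (1/590)*30276 - 444210 = 15138/295 - 444210 = -131026812/295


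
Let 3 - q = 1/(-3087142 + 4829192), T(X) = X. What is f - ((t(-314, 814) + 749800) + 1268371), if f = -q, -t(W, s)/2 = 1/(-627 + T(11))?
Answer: -541427043442671/268275700 ≈ -2.0182e+6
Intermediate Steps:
q = 5226149/1742050 (q = 3 - 1/(-3087142 + 4829192) = 3 - 1/1742050 = 5226149/1742050 ≈ 3.0000)
t(W, s) = 1/308 (t(W, s) = -2/(-627 + 11) = -2/(-616) = -2*(-1/616) = 1/308)
f = -5226149/1742050 (f = -1*5226149/1742050 = -5226149/1742050 ≈ -3.0000)
f - ((t(-314, 814) + 749800) + 1268371) = -5226149/1742050 - ((1/308 + 749800) + 1268371) = -5226149/1742050 - (230938401/308 + 1268371) = -5226149/1742050 - 1*621596669/308 = -5226149/1742050 - 621596669/308 = -541427043442671/268275700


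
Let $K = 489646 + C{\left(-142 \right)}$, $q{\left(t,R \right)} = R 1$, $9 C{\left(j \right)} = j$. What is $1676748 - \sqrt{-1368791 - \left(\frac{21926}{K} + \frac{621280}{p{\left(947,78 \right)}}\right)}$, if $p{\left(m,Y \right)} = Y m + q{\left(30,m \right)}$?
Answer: $1676748 - \frac{i \sqrt{32173444368283650285651142}}{4848181652} \approx 1.6767 \cdot 10^{6} - 1170.0 i$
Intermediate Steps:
$C{\left(j \right)} = \frac{j}{9}$
$q{\left(t,R \right)} = R$
$K = \frac{4406672}{9}$ ($K = 489646 + \frac{1}{9} \left(-142\right) = 489646 - \frac{142}{9} = \frac{4406672}{9} \approx 4.8963 \cdot 10^{5}$)
$p{\left(m,Y \right)} = m + Y m$ ($p{\left(m,Y \right)} = Y m + m = m + Y m$)
$1676748 - \sqrt{-1368791 - \left(\frac{21926}{K} + \frac{621280}{p{\left(947,78 \right)}}\right)} = 1676748 - \sqrt{-1368791 - \left(\frac{98667}{2203336} + 621280 \frac{1}{947 \left(1 + 78\right)}\right)} = 1676748 - \sqrt{-1368791 - \left(\frac{98667}{2203336} + \frac{621280}{947 \cdot 79}\right)} = 1676748 - \sqrt{-1368791 - \left(\frac{98667}{2203336} + \frac{621280}{74813}\right)} = 1676748 - \sqrt{-1368791 - \frac{1376270164351}{164838176168}} = 1676748 - \sqrt{- \frac{225630388265337239}{164838176168}} = 1676748 - \frac{i \sqrt{32173444368283650285651142}}{4848181652}$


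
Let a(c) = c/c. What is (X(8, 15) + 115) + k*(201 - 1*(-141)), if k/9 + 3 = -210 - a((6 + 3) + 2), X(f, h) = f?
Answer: -658569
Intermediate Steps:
a(c) = 1
k = -1926 (k = -27 + 9*(-210 - 1*1) = -27 + 9*(-210 - 1) = -27 + 9*(-211) = -27 - 1899 = -1926)
(X(8, 15) + 115) + k*(201 - 1*(-141)) = (8 + 115) - 1926*(201 - 1*(-141)) = 123 - 1926*(201 + 141) = 123 - 1926*342 = 123 - 658692 = -658569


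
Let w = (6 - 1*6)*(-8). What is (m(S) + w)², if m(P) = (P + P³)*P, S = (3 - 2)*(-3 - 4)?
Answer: 6002500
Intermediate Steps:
w = 0 (w = (6 - 6)*(-8) = 0*(-8) = 0)
S = -7 (S = 1*(-7) = -7)
m(P) = P*(P + P³)
(m(S) + w)² = (((-7)² + (-7)⁴) + 0)² = ((49 + 2401) + 0)² = (2450 + 0)² = 2450² = 6002500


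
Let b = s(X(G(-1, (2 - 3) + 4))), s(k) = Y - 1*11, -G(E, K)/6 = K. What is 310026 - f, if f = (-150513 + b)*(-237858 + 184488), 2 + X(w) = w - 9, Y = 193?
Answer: -8022855444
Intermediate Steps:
G(E, K) = -6*K
X(w) = -11 + w (X(w) = -2 + (w - 9) = -2 + (-9 + w) = -11 + w)
s(k) = 182 (s(k) = 193 - 1*11 = 193 - 11 = 182)
b = 182
f = 8023165470 (f = (-150513 + 182)*(-237858 + 184488) = -150331*(-53370) = 8023165470)
310026 - f = 310026 - 1*8023165470 = 310026 - 8023165470 = -8022855444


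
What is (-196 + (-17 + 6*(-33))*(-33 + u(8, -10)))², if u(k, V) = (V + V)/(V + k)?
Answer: 22553001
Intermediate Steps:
u(k, V) = 2*V/(V + k) (u(k, V) = (2*V)/(V + k) = 2*V/(V + k))
(-196 + (-17 + 6*(-33))*(-33 + u(8, -10)))² = (-196 + (-17 + 6*(-33))*(-33 + 2*(-10)/(-10 + 8)))² = (-196 + (-17 - 198)*(-33 + 2*(-10)/(-2)))² = (-196 - 215*(-33 + 2*(-10)*(-½)))² = (-196 - 215*(-33 + 10))² = (-196 - 215*(-23))² = (-196 + 4945)² = 4749² = 22553001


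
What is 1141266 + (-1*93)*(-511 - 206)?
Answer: 1207947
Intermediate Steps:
1141266 + (-1*93)*(-511 - 206) = 1141266 - 93*(-717) = 1141266 + 66681 = 1207947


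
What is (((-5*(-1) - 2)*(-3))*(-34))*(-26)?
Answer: -7956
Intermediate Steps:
(((-5*(-1) - 2)*(-3))*(-34))*(-26) = (((5 - 2)*(-3))*(-34))*(-26) = ((3*(-3))*(-34))*(-26) = -9*(-34)*(-26) = 306*(-26) = -7956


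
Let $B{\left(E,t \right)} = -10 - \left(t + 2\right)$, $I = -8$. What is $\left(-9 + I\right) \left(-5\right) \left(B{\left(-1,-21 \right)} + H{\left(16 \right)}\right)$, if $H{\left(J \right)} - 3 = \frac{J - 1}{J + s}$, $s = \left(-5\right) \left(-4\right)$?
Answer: $\frac{12665}{12} \approx 1055.4$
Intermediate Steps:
$s = 20$
$H{\left(J \right)} = 3 + \frac{-1 + J}{20 + J}$ ($H{\left(J \right)} = 3 + \frac{J - 1}{J + 20} = 3 + \frac{-1 + J}{20 + J}$)
$B{\left(E,t \right)} = -12 - t$ ($B{\left(E,t \right)} = -10 - \left(2 + t\right) = -12 - t$)
$\left(-9 + I\right) \left(-5\right) \left(B{\left(-1,-21 \right)} + H{\left(16 \right)}\right) = \left(-9 - 8\right) \left(-5\right) \left(\left(-12 - -21\right) + \frac{59 + 4 \cdot 16}{20 + 16}\right) = \left(-17\right) \left(-5\right) \left(\left(-12 + 21\right) + \frac{59 + 64}{36}\right) = 85 \left(9 + \frac{1}{36} \cdot 123\right) = 85 \left(9 + \frac{41}{12}\right) = 85 \cdot \frac{149}{12} = \frac{12665}{12}$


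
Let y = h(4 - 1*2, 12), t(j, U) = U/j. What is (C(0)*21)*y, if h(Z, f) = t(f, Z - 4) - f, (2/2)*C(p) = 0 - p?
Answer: 0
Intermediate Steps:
C(p) = -p (C(p) = 0 - p = -p)
h(Z, f) = -f + (-4 + Z)/f (h(Z, f) = (Z - 4)/f - f = (-4 + Z)/f - f = -f + (-4 + Z)/f)
y = -73/6 (y = (-4 + (4 - 1*2) - 1*12²)/12 = (-4 + (4 - 2) - 1*144)/12 = (-4 + 2 - 144)/12 = (1/12)*(-146) = -73/6 ≈ -12.167)
(C(0)*21)*y = (-1*0*21)*(-73/6) = (0*21)*(-73/6) = 0*(-73/6) = 0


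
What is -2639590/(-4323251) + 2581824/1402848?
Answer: 154841841064/63175666863 ≈ 2.4510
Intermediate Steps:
-2639590/(-4323251) + 2581824/1402848 = -2639590*(-1/4323251) + 2581824*(1/1402848) = 2639590/4323251 + 26894/14613 = 154841841064/63175666863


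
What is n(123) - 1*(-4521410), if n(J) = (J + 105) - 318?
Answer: 4521320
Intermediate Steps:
n(J) = -213 + J (n(J) = (105 + J) - 318 = -213 + J)
n(123) - 1*(-4521410) = (-213 + 123) - 1*(-4521410) = -90 + 4521410 = 4521320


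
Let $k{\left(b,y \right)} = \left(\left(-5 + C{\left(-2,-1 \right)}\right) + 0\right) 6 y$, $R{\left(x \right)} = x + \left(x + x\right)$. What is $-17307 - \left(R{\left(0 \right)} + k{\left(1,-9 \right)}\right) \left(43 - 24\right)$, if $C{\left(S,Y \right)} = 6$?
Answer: $-16281$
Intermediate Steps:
$R{\left(x \right)} = 3 x$ ($R{\left(x \right)} = x + 2 x = 3 x$)
$k{\left(b,y \right)} = 6 y$ ($k{\left(b,y \right)} = \left(\left(-5 + 6\right) + 0\right) 6 y = \left(1 + 0\right) 6 y = 1 \cdot 6 y = 6 y$)
$-17307 - \left(R{\left(0 \right)} + k{\left(1,-9 \right)}\right) \left(43 - 24\right) = -17307 - \left(3 \cdot 0 + 6 \left(-9\right)\right) \left(43 - 24\right) = -17307 - \left(0 - 54\right) 19 = -17307 - \left(-54\right) 19 = -17307 - -1026 = -17307 + 1026 = -16281$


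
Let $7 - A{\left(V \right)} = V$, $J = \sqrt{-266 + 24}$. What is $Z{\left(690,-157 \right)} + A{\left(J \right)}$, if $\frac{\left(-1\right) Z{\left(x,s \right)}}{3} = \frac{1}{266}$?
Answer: $\frac{1859}{266} - 11 i \sqrt{2} \approx 6.9887 - 15.556 i$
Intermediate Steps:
$J = 11 i \sqrt{2}$ ($J = \sqrt{-242} = 11 i \sqrt{2} \approx 15.556 i$)
$Z{\left(x,s \right)} = - \frac{3}{266}$
$A{\left(V \right)} = 7 - V$
$Z{\left(690,-157 \right)} + A{\left(J \right)} = - \frac{3}{266} + \left(7 - 11 i \sqrt{2}\right) = \frac{1859}{266} - 11 i \sqrt{2}$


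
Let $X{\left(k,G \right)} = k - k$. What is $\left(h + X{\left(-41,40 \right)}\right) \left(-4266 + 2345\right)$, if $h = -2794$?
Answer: $5367274$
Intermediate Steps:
$X{\left(k,G \right)} = 0$
$\left(h + X{\left(-41,40 \right)}\right) \left(-4266 + 2345\right) = \left(-2794 + 0\right) \left(-4266 + 2345\right) = \left(-2794\right) \left(-1921\right) = 5367274$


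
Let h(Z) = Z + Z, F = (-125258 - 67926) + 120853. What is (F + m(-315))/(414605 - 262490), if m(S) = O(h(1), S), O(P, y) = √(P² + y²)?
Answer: -72331/152115 + √99229/152115 ≈ -0.47343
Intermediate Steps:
F = -72331 (F = -193184 + 120853 = -72331)
h(Z) = 2*Z
m(S) = √(4 + S²) (m(S) = √((2*1)² + S²) = √(2² + S²) = √(4 + S²))
(F + m(-315))/(414605 - 262490) = (-72331 + √(4 + (-315)²))/(414605 - 262490) = (-72331 + √(4 + 99225))/152115 = (-72331 + √99229)*(1/152115) = -72331/152115 + √99229/152115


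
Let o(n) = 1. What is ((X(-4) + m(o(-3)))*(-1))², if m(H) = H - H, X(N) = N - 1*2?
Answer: 36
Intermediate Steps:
X(N) = -2 + N (X(N) = N - 2 = -2 + N)
m(H) = 0
((X(-4) + m(o(-3)))*(-1))² = (((-2 - 4) + 0)*(-1))² = ((-6 + 0)*(-1))² = (-6*(-1))² = 6² = 36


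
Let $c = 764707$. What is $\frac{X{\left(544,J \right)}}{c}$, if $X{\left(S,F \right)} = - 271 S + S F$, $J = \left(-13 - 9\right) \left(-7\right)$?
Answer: $- \frac{63648}{764707} \approx -0.083232$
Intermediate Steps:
$J = 154$ ($J = \left(-22\right) \left(-7\right) = 154$)
$X{\left(S,F \right)} = - 271 S + F S$
$\frac{X{\left(544,J \right)}}{c} = \frac{544 \left(-271 + 154\right)}{764707} = 544 \left(-117\right) \frac{1}{764707} = \left(-63648\right) \frac{1}{764707} = - \frac{63648}{764707}$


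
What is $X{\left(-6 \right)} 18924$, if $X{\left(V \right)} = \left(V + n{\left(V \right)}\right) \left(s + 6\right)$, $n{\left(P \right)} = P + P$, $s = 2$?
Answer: $-2725056$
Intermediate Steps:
$n{\left(P \right)} = 2 P$
$X{\left(V \right)} = 24 V$ ($X{\left(V \right)} = \left(V + 2 V\right) \left(2 + 6\right) = 3 V 8 = 24 V$)
$X{\left(-6 \right)} 18924 = 24 \left(-6\right) 18924 = \left(-144\right) 18924 = -2725056$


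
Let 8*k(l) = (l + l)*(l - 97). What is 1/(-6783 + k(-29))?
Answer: -2/11739 ≈ -0.00017037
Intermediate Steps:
k(l) = l*(-97 + l)/4 (k(l) = ((l + l)*(l - 97))/8 = ((2*l)*(-97 + l))/8 = (2*l*(-97 + l))/8 = l*(-97 + l)/4)
1/(-6783 + k(-29)) = 1/(-6783 + (1/4)*(-29)*(-97 - 29)) = 1/(-6783 + (1/4)*(-29)*(-126)) = 1/(-6783 + 1827/2) = 1/(-11739/2) = -2/11739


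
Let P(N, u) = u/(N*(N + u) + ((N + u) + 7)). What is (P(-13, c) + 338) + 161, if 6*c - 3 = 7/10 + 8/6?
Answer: 13736623/27528 ≈ 499.01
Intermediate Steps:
c = 151/180 (c = ½ + (7/10 + 8/6)/6 = ½ + (7*(⅒) + 8*(⅙))/6 = ½ + (7/10 + 4/3)/6 = ½ + (⅙)*(61/30) = ½ + 61/180 = 151/180 ≈ 0.83889)
P(N, u) = u/(7 + N + u + N*(N + u)) (P(N, u) = u/(N*(N + u) + (7 + N + u)) = u/(7 + N + u + N*(N + u)))
(P(-13, c) + 338) + 161 = (151/(180*(7 - 13 + 151/180 + (-13)² - 13*151/180)) + 338) + 161 = (151/(180*(7 - 13 + 151/180 + 169 - 1963/180)) + 338) + 161 = (151/(180*(2294/15)) + 338) + 161 = ((151/180)*(15/2294) + 338) + 161 = (151/27528 + 338) + 161 = 9304615/27528 + 161 = 13736623/27528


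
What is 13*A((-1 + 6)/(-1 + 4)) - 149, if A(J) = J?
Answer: -382/3 ≈ -127.33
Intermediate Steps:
13*A((-1 + 6)/(-1 + 4)) - 149 = 13*((-1 + 6)/(-1 + 4)) - 149 = 13*(5/3) - 149 = 65/3 - 149 = -382/3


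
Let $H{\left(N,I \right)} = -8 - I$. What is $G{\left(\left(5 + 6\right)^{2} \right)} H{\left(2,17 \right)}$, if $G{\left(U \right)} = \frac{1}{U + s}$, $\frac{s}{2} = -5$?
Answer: $- \frac{25}{111} \approx -0.22523$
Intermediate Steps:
$s = -10$ ($s = 2 \left(-5\right) = -10$)
$G{\left(U \right)} = \frac{1}{-10 + U}$ ($G{\left(U \right)} = \frac{1}{U - 10} = \frac{1}{-10 + U}$)
$G{\left(\left(5 + 6\right)^{2} \right)} H{\left(2,17 \right)} = \frac{-8 - 17}{-10 + \left(5 + 6\right)^{2}} = \frac{-8 - 17}{-10 + 11^{2}} = \frac{1}{-10 + 121} \left(-25\right) = \frac{1}{111} \left(-25\right) = - \frac{25}{111}$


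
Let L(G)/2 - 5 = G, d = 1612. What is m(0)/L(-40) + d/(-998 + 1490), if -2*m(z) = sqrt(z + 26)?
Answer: 403/123 + sqrt(26)/140 ≈ 3.3128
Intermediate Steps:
L(G) = 10 + 2*G
m(z) = -sqrt(26 + z)/2 (m(z) = -sqrt(z + 26)/2 = -sqrt(26 + z)/2)
m(0)/L(-40) + d/(-998 + 1490) = (-sqrt(26 + 0)/2)/(10 + 2*(-40)) + 1612/(-998 + 1490) = (-sqrt(26)/2)/(10 - 80) + 1612/492 = -sqrt(26)/2/(-70) + 1612*(1/492) = -sqrt(26)/2*(-1/70) + 403/123 = sqrt(26)/140 + 403/123 = 403/123 + sqrt(26)/140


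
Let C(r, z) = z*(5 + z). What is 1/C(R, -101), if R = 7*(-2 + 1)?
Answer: 1/9696 ≈ 0.00010314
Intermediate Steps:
R = -7 (R = 7*(-1) = -7)
1/C(R, -101) = 1/(-101*(5 - 101)) = 1/(-101*(-96)) = 1/9696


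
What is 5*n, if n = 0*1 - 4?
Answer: -20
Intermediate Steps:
n = -4 (n = 0 - 4 = -4)
5*n = 5*(-4) = -20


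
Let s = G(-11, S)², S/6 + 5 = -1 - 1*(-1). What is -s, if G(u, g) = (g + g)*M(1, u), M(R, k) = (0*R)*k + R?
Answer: -3600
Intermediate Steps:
M(R, k) = R (M(R, k) = 0*k + R = 0 + R = R)
S = -30 (S = -30 + 6*(-1 - 1*(-1)) = -30 + 6*(-1 + 1) = -30 + 6*0 = -30 + 0 = -30)
G(u, g) = 2*g (G(u, g) = (g + g)*1 = (2*g)*1 = 2*g)
s = 3600 (s = (2*(-30))² = (-60)² = 3600)
-s = -1*3600 = -3600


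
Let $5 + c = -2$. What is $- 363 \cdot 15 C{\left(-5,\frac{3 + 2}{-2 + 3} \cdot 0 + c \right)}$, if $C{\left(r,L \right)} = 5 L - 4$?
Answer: $212355$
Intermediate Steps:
$c = -7$ ($c = -5 - 2 = -7$)
$C{\left(r,L \right)} = -4 + 5 L$
$- 363 \cdot 15 C{\left(-5,\frac{3 + 2}{-2 + 3} \cdot 0 + c \right)} = - 363 \cdot 15 \left(-4 + 5 \left(\frac{3 + 2}{-2 + 3} \cdot 0 - 7\right)\right) = - 363 \cdot 15 \left(-4 + 5 \left(\frac{5}{1} \cdot 0 - 7\right)\right) = - 363 \cdot 15 \left(-4 + 5 \left(5 \cdot 1 \cdot 0 - 7\right)\right) = - 363 \cdot 15 \left(-4 + 5 \left(5 \cdot 0 - 7\right)\right) = - 363 \cdot 15 \left(-4 + 5 \left(0 - 7\right)\right) = - 363 \cdot 15 \left(-4 + 5 \left(-7\right)\right) = - 363 \cdot 15 \left(-4 - 35\right) = - 363 \cdot 15 \left(-39\right) = \left(-363\right) \left(-585\right) = 212355$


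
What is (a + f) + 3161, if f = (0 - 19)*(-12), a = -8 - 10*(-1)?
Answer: 3391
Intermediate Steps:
a = 2 (a = -8 - 2*(-5) = -8 + 10 = 2)
f = 228 (f = -19*(-12) = 228)
(a + f) + 3161 = (2 + 228) + 3161 = 230 + 3161 = 3391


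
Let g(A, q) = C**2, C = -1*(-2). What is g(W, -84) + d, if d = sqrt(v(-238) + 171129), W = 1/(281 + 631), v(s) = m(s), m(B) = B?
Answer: 4 + sqrt(170891) ≈ 417.39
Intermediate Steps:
v(s) = s
C = 2
W = 1/912 ≈ 0.0010965
g(A, q) = 4 (g(A, q) = 2**2 = 4)
d = sqrt(170891) (d = sqrt(-238 + 171129) = sqrt(170891) ≈ 413.39)
g(W, -84) + d = 4 + sqrt(170891)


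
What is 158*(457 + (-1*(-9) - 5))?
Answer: 72838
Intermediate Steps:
158*(457 + (-1*(-9) - 5)) = 158*(457 + (9 - 5)) = 158*(457 + 4) = 158*461 = 72838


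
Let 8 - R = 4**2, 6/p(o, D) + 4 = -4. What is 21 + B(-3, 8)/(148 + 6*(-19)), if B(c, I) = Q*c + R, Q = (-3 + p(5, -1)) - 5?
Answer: 2929/136 ≈ 21.537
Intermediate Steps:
p(o, D) = -3/4 (p(o, D) = 6/(-4 - 4) = 6/(-8) = 6*(-1/8) = -3/4)
R = -8 (R = 8 - 1*4**2 = 8 - 1*16 = 8 - 16 = -8)
Q = -35/4 (Q = (-3 - 3/4) - 5 = -15/4 - 5 = -35/4 ≈ -8.7500)
B(c, I) = -8 - 35*c/4 (B(c, I) = -35*c/4 - 8 = -8 - 35*c/4)
21 + B(-3, 8)/(148 + 6*(-19)) = 21 + (-8 - 35/4*(-3))/(148 + 6*(-19)) = 21 + (-8 + 105/4)/(148 - 114) = 21 + (73/4)/34 = 21 + (73/4)*(1/34) = 21 + 73/136 = 2929/136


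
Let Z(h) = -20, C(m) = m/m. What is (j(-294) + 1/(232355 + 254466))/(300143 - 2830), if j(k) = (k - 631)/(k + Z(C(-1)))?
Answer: 450309739/45447798559522 ≈ 9.9083e-6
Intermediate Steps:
C(m) = 1
j(k) = (-631 + k)/(-20 + k) (j(k) = (k - 631)/(k - 20) = (-631 + k)/(-20 + k))
(j(-294) + 1/(232355 + 254466))/(300143 - 2830) = ((-631 - 294)/(-20 - 294) + 1/(232355 + 254466))/(300143 - 2830) = (-925/(-314) + 1/486821)/297313 = (-1/314*(-925) + 1/486821)*(1/297313) = (925/314 + 1/486821)*(1/297313) = (450309739/152861794)*(1/297313) = 450309739/45447798559522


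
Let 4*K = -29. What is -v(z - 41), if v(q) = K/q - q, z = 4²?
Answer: -2529/100 ≈ -25.290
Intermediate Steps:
K = -29/4 (K = (¼)*(-29) = -29/4 ≈ -7.2500)
z = 16
v(q) = -q - 29/(4*q) (v(q) = -29/(4*q) - q = -q - 29/(4*q))
-v(z - 41) = -(-(16 - 41) - 29/(4*(16 - 41))) = -(-1*(-25) - 29/4/(-25)) = -(25 - 29/4*(-1/25)) = -(25 + 29/100) = -1*2529/100 = -2529/100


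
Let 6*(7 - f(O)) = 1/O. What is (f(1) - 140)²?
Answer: 638401/36 ≈ 17733.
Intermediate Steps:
f(O) = 7 - 1/(6*O)
(f(1) - 140)² = ((7 - ⅙/1) - 140)² = ((7 - ⅙*1) - 140)² = ((7 - ⅙) - 140)² = (41/6 - 140)² = (-799/6)² = 638401/36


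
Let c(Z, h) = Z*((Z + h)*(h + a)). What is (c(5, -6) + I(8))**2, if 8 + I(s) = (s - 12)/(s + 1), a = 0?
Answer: 37636/81 ≈ 464.64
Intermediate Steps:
I(s) = -8 + (-12 + s)/(1 + s) (I(s) = -8 + (s - 12)/(s + 1) = -8 + (-12 + s)/(1 + s))
c(Z, h) = Z*h*(Z + h) (c(Z, h) = Z*((Z + h)*(h + 0)) = Z*((Z + h)*h) = Z*(h*(Z + h)) = Z*h*(Z + h))
(c(5, -6) + I(8))**2 = (5*(-6)*(5 - 6) + (-20 - 7*8)/(1 + 8))**2 = (5*(-6)*(-1) + (-20 - 56)/9)**2 = (30 + (1/9)*(-76))**2 = (30 - 76/9)**2 = (194/9)**2 = 37636/81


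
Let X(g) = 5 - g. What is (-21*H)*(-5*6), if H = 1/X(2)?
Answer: 210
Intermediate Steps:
H = ⅓ (H = 1/(5 - 1*2) = 1/(5 - 2) = 1/3 = ⅓ ≈ 0.33333)
(-21*H)*(-5*6) = (-21*⅓)*(-5*6) = -7*(-30) = 210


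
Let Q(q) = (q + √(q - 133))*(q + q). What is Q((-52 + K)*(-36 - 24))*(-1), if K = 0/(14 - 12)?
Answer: -19468800 - 6240*√2987 ≈ -1.9810e+7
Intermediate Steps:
K = 0 (K = 0/2 = (½)*0 = 0)
Q(q) = 2*q*(q + √(-133 + q)) (Q(q) = (q + √(-133 + q))*(2*q) = 2*q*(q + √(-133 + q)))
Q((-52 + K)*(-36 - 24))*(-1) = (2*((-52 + 0)*(-36 - 24))*((-52 + 0)*(-36 - 24) + √(-133 + (-52 + 0)*(-36 - 24))))*(-1) = (2*(-52*(-60))*(-52*(-60) + √(-133 - 52*(-60))))*(-1) = (2*3120*(3120 + √(-133 + 3120)))*(-1) = (2*3120*(3120 + √2987))*(-1) = (19468800 + 6240*√2987)*(-1) = -19468800 - 6240*√2987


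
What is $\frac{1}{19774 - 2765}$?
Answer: $\frac{1}{17009} \approx 5.8792 \cdot 10^{-5}$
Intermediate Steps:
$\frac{1}{19774 - 2765} = \frac{1}{17009}$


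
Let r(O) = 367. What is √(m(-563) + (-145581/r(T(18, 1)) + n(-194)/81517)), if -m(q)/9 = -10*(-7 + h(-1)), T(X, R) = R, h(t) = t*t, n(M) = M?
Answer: I*√838339922953333265/29916739 ≈ 30.605*I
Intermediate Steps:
h(t) = t²
m(q) = -540 (m(q) = -(-90)*(-7 + (-1)²) = -(-90)*(-7 + 1) = -(-90)*(-6) = -9*60 = -540)
√(m(-563) + (-145581/r(T(18, 1)) + n(-194)/81517)) = √(-540 + (-145581/367 - 194/81517)) = √(-540 - 11867397575/29916739) = √(-28022436635/29916739) = I*√838339922953333265/29916739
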